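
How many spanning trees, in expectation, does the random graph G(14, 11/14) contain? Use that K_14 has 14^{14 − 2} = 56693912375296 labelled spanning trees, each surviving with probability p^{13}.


K_14 has 14^{14 − 2} = 56693912375296 labelled spanning trees.
For each such spanning tree H, let X_H = 1 if all 13 edges of H are present in G. Then P[X_H = 1] = p^{13} = (11/14)^{13} = 34522712143931/793714773254144.
Summing the indicators: E[X] = Σ_H E[X_H] = 56693912375296 · p^{13} = 56693912375296 · 34522712143931/793714773254144 = 34522712143931/14.
Numerically: E[X] ≈ 2.47e+12.

E[X] = 56693912375296 · (11/14)^{13} = 34522712143931/14 ≈ 2.47e+12.


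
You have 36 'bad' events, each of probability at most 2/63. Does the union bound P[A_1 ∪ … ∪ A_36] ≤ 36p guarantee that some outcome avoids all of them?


Union bound: P[∪_{i=1}^{36} A_i] ≤ Σ_i P[A_i] ≤ 36·p = 36·(2/63) = 8/7.
Numerically: 8/7 ≈ 1.1428571.
Is 8/7 < 1? NO.
Since the bound 8/7 is ≥ 1, the union bound is uninformative here; it does NOT by itself certify existence.

36·p = 8/7 ≈ 1.1428571; existence NOT certified by the union bound.


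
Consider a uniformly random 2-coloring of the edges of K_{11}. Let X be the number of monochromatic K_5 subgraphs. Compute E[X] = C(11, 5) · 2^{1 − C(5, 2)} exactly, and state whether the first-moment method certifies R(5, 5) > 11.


E[X] = C(11, 5) · 2^{1 − 10} = 462 · 2^{−9} = 462/512.
As a reduced fraction: E[X] = 231/256 ≈ 0.90234.
Is E[X] < 1? YES.
Since E[X] < 1, there exists a 2-coloring of K_{11} with no monochromatic K_5; hence R(5, 5) > 11.

E[X] = 231/256 ≈ 0.90234; E[X] < 1, so R(5, 5) > 11.


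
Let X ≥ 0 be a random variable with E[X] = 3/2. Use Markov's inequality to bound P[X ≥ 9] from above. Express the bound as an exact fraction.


μ = E[X] = 3/2, a = 9.
Markov: P[X ≥ 9] ≤ μ/a = (3/2)/9 = 1/6.
Numerically: ≈ 0.1667.
(Since a = 9 > μ = 1.5000, the bound 1/6 is < 1 and informative.)

P[X ≥ 9] ≤ 1/6 ≈ 0.1667.


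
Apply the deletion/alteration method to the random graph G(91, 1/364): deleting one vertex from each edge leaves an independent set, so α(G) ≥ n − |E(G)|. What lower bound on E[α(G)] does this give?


E[|E(G)|] = C(91, 2)·p = 4095 · (1/364) = 45/4.
E[α(G)] ≥ n − E[|E(G)|] = 91 − 45/4 = 319/4.
Numerically: ≈ 79.750.
(This is only a lower bound; the true E[α(G)] may be larger.)

E[α(G)] ≥ 319/4 ≈ 79.750.


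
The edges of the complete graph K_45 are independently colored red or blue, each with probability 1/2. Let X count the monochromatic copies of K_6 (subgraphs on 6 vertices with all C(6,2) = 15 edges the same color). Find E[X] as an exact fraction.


Let X = Σ_S X_S over the C(45, 6) = 8145060 subsets S of size 6, where X_S = 1 if the K_6 on S is monochromatic.
For a fixed S, the K_6 on S has C(6, 2) = 15 edges. P[all 15 edges red] = (1/2)^15, and likewise for blue, so P[monochromatic] = 2·(1/2)^15 = 2^{1 − 15} = 1/16384.
By linearity: E[X] = C(45, 6) · 2^{1 − 15} = 8145060 · 1/16384 = 2036265/4096.
Numerically: E[X] ≈ 497.13501.

E[X] = C(45,6)·2^(1−C(6,2)) = 2036265/4096 ≈ 497.13501.


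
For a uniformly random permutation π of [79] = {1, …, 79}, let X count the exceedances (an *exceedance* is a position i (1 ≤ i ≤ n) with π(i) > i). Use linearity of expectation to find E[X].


Write X = Σ_{i=1}^{79} X_i, where X_i = 1_{π(i) > i}.
For each fixed i, π(i) is uniform over {1, …, 79} (marginal of a uniform permutation), so P[π(i) > i] = (n − i)/n. Summing: Σ_{i=1}^{79} (n − i)/n = (0 + 1 + … + 78)/79 = 79(79 − 1)/(2·79) = (79 − 1)/2.
Hence E[X] = Σ_{i=1}^{79} (79 − i)/79 = 39 ≈ 39.00000.

E[X] = 39 = 39.00000.


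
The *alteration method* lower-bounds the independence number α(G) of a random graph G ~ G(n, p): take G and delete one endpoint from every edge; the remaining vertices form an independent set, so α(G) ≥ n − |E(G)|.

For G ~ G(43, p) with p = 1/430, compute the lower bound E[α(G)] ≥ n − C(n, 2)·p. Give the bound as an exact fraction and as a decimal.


E[|E(G)|] = C(43, 2)·p = 903 · (1/430) = 21/10.
E[α(G)] ≥ n − E[|E(G)|] = 43 − 21/10 = 409/10.
Numerically: ≈ 40.900000.
(This is only a lower bound; the true E[α(G)] may be larger.)

E[α(G)] ≥ 409/10 ≈ 40.900000.


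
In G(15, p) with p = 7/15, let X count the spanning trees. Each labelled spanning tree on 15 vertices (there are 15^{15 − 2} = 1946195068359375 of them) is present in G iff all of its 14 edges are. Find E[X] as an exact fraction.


K_15 has 15^{15 − 2} = 1946195068359375 labelled spanning trees.
For each such spanning tree H, let X_H = 1 if all 14 edges of H are present in G. Then P[X_H = 1] = p^{14} = (7/15)^{14} = 678223072849/29192926025390625.
By linearity: E[X] = Σ_H E[X_H] = 1946195068359375 · p^{14} = 1946195068359375 · 678223072849/29192926025390625 = 678223072849/15.
Numerically: E[X] ≈ 4.5215e+10.

E[X] = 1946195068359375 · (7/15)^{14} = 678223072849/15 ≈ 4.5215e+10.


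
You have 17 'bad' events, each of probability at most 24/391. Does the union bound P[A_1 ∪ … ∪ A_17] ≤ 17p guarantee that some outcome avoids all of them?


Union bound: P[∪_{i=1}^{17} A_i] ≤ Σ_i P[A_i] ≤ 17·p = 17·(24/391) = 24/23.
Numerically: 24/23 ≈ 1.0434783.
Is 24/23 < 1? NO.
Since the bound 24/23 is ≥ 1, the union bound is uninformative here; it does NOT by itself certify existence.

17·p = 24/23 ≈ 1.0434783; existence NOT certified by the union bound.


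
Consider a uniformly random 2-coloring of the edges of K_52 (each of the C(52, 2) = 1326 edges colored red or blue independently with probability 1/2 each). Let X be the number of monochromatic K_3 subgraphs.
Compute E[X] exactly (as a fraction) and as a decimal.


Let X = Σ_S X_S over the C(52, 3) = 22100 subsets S of size 3, where X_S = 1 if the K_3 on S is monochromatic.
For a fixed S, the K_3 on S has C(3, 2) = 3 edges. P[all 3 edges red] = (1/2)^3, and likewise for blue, so P[monochromatic] = 2·(1/2)^3 = 2^{1 − 3} = 1/4.
By linearity of expectation: E[X] = C(52, 3) · 2^{1 − 3} = 22100 · 1/4 = 5525.
Numerically: E[X] ≈ 5525.0000.

E[X] = C(52,3)·2^(1−C(3,2)) = 5525 ≈ 5525.0000.


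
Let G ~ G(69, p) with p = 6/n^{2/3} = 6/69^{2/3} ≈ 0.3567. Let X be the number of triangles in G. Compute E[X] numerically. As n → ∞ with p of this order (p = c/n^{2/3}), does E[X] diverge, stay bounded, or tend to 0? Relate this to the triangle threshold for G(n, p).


Number of potential triangles: C(69, 3) = 52394.
Each occurs with probability p³ ≈ (0.3567)³ ≈ 4.536862e-02.
By linearity: E[X] = C(69, 3)·p³ ≈ 52394 · 4.536862e-02 ≈ 2377.0435.
Since α = 2/3 < 1, p = c/n^{2/3} ≫ 1/n is above the triangle threshold p ~ 1/n. Asymptotically E[X] ~ (c³/6)·n^{3(1−α)} = (6³/6)·n^{1} → ∞; triangles are abundant w.h.p.

E[X] ≈ 2377.0435; in regime p = Θ(1/n^{2/3}) E[X] diverges (above the triangle threshold p ~ 1/n).


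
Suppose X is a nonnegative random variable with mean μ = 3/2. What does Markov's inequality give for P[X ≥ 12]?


μ = E[X] = 3/2, a = 12.
Markov: P[X ≥ 12] ≤ μ/a = (3/2)/12 = 1/8.
Numerically: ≈ 0.125000.
(Since a = 12 > μ = 1.500000, the bound 1/8 is < 1 and informative.)

P[X ≥ 12] ≤ 1/8 ≈ 0.125000.


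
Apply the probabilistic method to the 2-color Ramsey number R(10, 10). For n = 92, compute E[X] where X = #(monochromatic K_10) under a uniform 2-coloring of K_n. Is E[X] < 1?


E[X] = C(92, 10) · 2^{1 − 45} = 7210666060598 · 2^{−44} = 7210666060598/17592186044416.
As a reduced fraction: E[X] = 3605333030299/8796093022208 ≈ 0.409879.
Is E[X] < 1? YES.
Since E[X] < 1, there exists a 2-coloring of K_{92} with no monochromatic K_10; hence R(10, 10) > 92.

E[X] = 3605333030299/8796093022208 ≈ 0.409879; E[X] < 1, so R(10, 10) > 92.


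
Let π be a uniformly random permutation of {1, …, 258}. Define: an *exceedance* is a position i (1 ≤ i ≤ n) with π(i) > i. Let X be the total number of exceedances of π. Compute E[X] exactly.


Write X = Σ_{i=1}^{258} X_i, where X_i = 1_{π(i) > i}.
For each fixed i, π(i) is uniform over {1, …, 258} (marginal of a uniform permutation), so P[π(i) > i] = (n − i)/n. Summing: Σ_{i=1}^{258} (n − i)/n = (0 + 1 + … + 257)/258 = 258(258 − 1)/(2·258) = (258 − 1)/2.
Hence E[X] = Σ_{i=1}^{258} (258 − i)/258 = 257/2 ≈ 128.5000.

E[X] = 257/2 = 128.5000.


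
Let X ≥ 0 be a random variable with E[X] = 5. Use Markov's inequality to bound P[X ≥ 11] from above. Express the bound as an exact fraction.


μ = E[X] = 5, a = 11.
Markov: P[X ≥ 11] ≤ μ/a = (5)/11 = 5/11.
Numerically: ≈ 0.45455.
(Since a = 11 > μ = 5.00000, the bound 5/11 is < 1 and informative.)

P[X ≥ 11] ≤ 5/11 ≈ 0.45455.


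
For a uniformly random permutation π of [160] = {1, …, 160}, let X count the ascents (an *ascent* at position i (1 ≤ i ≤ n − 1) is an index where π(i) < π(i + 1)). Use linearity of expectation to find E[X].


Write X = Σ X_I over i = 1, …, 159, with X_I the indicator of one ascent.
There are 159 indicators.
For each fixed i, the pair (π(i), π(i+1)) is a uniformly random ordered pair of distinct values from {1, …, 160}; by symmetry P[π(i) < π(i+1)] = 1/2.
By linearity: E[X] = 159 · (1/2) = (160 − 1) · (1/2) = 159/2 ≈ 79.50000.

E[X] = 159/2 = 79.50000.


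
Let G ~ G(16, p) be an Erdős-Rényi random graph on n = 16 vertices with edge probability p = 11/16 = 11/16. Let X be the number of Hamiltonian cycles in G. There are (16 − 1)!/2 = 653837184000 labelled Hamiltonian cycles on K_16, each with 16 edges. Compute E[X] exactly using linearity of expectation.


K_16 has (16 − 1)!/2 = 653837184000 labelled Hamiltonian cycles.
For each such Hamiltonian cycle H, let X_H = 1 if all 16 edges of H are present in G. Then P[X_H = 1] = p^{16} = (11/16)^{16} = 45949729863572161/18446744073709551616.
Summing the indicators: E[X] = Σ_H E[X_H] = 653837184000 · p^{16} = 653837184000 · 45949729863572161/18446744073709551616 = 29339494120662818290072875/18014398509481984.
Numerically: E[X] ≈ 1.6287e+09.

E[X] = 653837184000 · (11/16)^{16} = 29339494120662818290072875/18014398509481984 ≈ 1.6287e+09.


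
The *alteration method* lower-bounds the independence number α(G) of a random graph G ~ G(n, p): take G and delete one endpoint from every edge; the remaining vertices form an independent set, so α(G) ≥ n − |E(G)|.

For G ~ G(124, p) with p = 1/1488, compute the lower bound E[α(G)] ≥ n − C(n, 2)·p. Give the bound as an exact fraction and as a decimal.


E[|E(G)|] = C(124, 2)·p = 7626 · (1/1488) = 41/8.
E[α(G)] ≥ n − E[|E(G)|] = 124 − 41/8 = 951/8.
Numerically: ≈ 118.875.
(This is only a lower bound; the true E[α(G)] may be larger.)

E[α(G)] ≥ 951/8 ≈ 118.875.


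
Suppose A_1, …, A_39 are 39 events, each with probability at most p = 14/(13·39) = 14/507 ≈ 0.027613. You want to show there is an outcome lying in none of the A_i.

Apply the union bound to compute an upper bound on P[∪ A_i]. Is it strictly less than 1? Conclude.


Union bound: P[∪_{i=1}^{39} A_i] ≤ Σ_i P[A_i] ≤ 39·p = 39·(14/507) = 14/13.
Numerically: 14/13 ≈ 1.076923.
Is 14/13 < 1? NO.
Since the bound 14/13 is ≥ 1, the union bound is uninformative here; it does NOT by itself certify existence.

39·p = 14/13 ≈ 1.076923; existence NOT certified by the union bound.


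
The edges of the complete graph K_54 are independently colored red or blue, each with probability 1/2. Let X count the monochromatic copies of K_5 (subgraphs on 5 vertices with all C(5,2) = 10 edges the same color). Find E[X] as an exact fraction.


Let X = Σ_S X_S over the C(54, 5) = 3162510 subsets S of size 5, where X_S = 1 if the K_5 on S is monochromatic.
For a fixed S, the K_5 on S has C(5, 2) = 10 edges. P[all 10 edges red] = (1/2)^10, and likewise for blue, so P[monochromatic] = 2·(1/2)^10 = 2^{1 − 10} = 1/512.
By linearity of expectation: E[X] = C(54, 5) · 2^{1 − 10} = 3162510 · 1/512 = 1581255/256.
Numerically: E[X] ≈ 6176.77734.

E[X] = C(54,5)·2^(1−C(5,2)) = 1581255/256 ≈ 6176.77734.


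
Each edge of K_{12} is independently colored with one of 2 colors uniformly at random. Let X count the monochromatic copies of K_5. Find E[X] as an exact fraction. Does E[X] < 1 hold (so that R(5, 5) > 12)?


E[X] = C(12, 5) · 2^{1 − 10} = 792 · 2^{−9} = 792/512.
As a reduced fraction: E[X] = 99/64 ≈ 1.546875.
Is E[X] < 1? NO.
Since E[X] ≥ 1, the first-moment bound is inconclusive at n = 12; it does NOT by itself certify R(5, 5) > 12.

E[X] = 99/64 ≈ 1.546875; E[X] ≥ 1; first-moment method inconclusive here.


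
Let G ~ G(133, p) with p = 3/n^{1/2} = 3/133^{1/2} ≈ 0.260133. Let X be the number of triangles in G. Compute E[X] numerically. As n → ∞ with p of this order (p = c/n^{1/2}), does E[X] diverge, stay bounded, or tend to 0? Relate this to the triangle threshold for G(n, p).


Number of potential triangles: C(133, 3) = 383306.
Each occurs with probability p³ ≈ (0.260133)³ ≈ 1.76029843e-02.
By linearity: E[X] = C(133, 3)·p³ ≈ 383306 · 1.76029843e-02 ≈ 6747.329517.
Since α = 1/2 < 1, p = c/n^{1/2} ≫ 1/n is above the triangle threshold p ~ 1/n. Asymptotically E[X] ~ (c³/6)·n^{3(1−α)} = (3³/6)·n^{1.5} → ∞; triangles are abundant w.h.p.

E[X] ≈ 6747.329517; in regime p = Θ(1/n^{1/2}) E[X] diverges (above the triangle threshold p ~ 1/n).


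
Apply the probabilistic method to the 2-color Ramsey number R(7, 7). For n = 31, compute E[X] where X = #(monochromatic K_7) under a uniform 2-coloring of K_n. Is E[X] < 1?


E[X] = C(31, 7) · 2^{1 − 21} = 2629575 · 2^{−20} = 2629575/1048576.
As a reduced fraction: E[X] = 2629575/1048576 ≈ 2.50776.
Is E[X] < 1? NO.
Since E[X] ≥ 1, the first-moment bound is inconclusive at n = 31; it does NOT by itself certify R(7, 7) > 31.

E[X] = 2629575/1048576 ≈ 2.50776; E[X] ≥ 1; first-moment method inconclusive here.


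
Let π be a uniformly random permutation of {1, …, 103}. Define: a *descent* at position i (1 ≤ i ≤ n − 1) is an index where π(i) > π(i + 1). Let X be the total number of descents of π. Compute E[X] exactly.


Write X = Σ X_I over i = 1, …, 102, with X_I the indicator of one descent.
There are 102 indicators.
For each fixed i, the pair (π(i), π(i+1)) is a uniformly random ordered pair of distinct values from {1, …, 103}; by symmetry P[π(i) > π(i+1)] = 1/2.
By linearity: E[X] = 102 · (1/2) = (103 − 1) · (1/2) = 51 ≈ 51.0000.

E[X] = 51 = 51.0000.


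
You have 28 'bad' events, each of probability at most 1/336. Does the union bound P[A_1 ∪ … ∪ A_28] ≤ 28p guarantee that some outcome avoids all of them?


Union bound: P[∪_{i=1}^{28} A_i] ≤ Σ_i P[A_i] ≤ 28·p = 28·(1/336) = 1/12.
Numerically: 1/12 ≈ 0.08333.
Is 1/12 < 1? YES.
Since P[∪ A_i] ≤ 1/12 < 1, the complement has P[∩ A_i^c] ≥ 1 − 1/12 = 11/12 > 0, so some outcome avoids every A_i.

28·p = 1/12 ≈ 0.08333; existence CERTIFIED by the union bound.


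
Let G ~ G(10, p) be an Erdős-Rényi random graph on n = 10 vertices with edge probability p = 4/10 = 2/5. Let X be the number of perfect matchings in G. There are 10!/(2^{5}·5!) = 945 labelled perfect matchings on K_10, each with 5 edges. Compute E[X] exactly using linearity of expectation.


K_10 has 10!/(2^{5}·5!) = 945 labelled perfect matchings.
For each such perfect matching H, let X_H = 1 if all 5 edges of H are present in G. Then P[X_H = 1] = p^{5} = (2/5)^{5} = 32/3125.
Summing the indicators: E[X] = Σ_H E[X_H] = 945 · p^{5} = 945 · 32/3125 = 6048/625.
Numerically: E[X] ≈ 9.677.

E[X] = 945 · (2/5)^{5} = 6048/625 ≈ 9.677.


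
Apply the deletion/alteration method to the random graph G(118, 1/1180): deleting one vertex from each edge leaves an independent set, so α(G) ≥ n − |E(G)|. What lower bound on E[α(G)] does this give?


E[|E(G)|] = C(118, 2)·p = 6903 · (1/1180) = 117/20.
E[α(G)] ≥ n − E[|E(G)|] = 118 − 117/20 = 2243/20.
Numerically: ≈ 112.150.
(This is only a lower bound; the true E[α(G)] may be larger.)

E[α(G)] ≥ 2243/20 ≈ 112.150.


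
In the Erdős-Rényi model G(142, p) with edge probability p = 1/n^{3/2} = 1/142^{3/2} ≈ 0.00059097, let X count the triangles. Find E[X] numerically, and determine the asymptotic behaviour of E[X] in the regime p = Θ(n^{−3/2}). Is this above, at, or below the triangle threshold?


Number of potential triangles: C(142, 3) = 467180.
Each occurs with probability p³ ≈ (0.00059097)³ ≈ 2.0639656e-10.
By linearity: E[X] = C(142, 3)·p³ ≈ 467180 · 2.0639656e-10 ≈ 0.00010.
Since α = 3/2 > 1, p = c/n^{3/2} = o(1/n) is below the triangle threshold p ~ 1/n. Asymptotically E[X] ~ (c³/6)·n^{3(1−α)} = (1³/6)·n^{-1.5} → 0, so by Markov's inequality G has no triangles w.h.p.

E[X] ≈ 0.00010; in regime p = Θ(1/n^{3/2}) E[X] tends to 0 (below the triangle threshold p ~ 1/n).


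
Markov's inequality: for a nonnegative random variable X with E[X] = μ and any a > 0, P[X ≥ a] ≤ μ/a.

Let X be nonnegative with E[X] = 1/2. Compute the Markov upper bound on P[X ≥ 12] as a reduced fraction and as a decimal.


μ = E[X] = 1/2, a = 12.
Markov: P[X ≥ 12] ≤ μ/a = (1/2)/12 = 1/24.
Numerically: ≈ 0.042.
(Since a = 12 > μ = 0.500, the bound 1/24 is < 1 and informative.)

P[X ≥ 12] ≤ 1/24 ≈ 0.042.


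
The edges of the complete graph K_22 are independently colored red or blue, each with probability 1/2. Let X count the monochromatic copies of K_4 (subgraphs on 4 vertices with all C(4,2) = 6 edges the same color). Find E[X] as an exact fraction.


Let X = Σ_S X_S over the C(22, 4) = 7315 subsets S of size 4, where X_S = 1 if the K_4 on S is monochromatic.
For a fixed S, the K_4 on S has C(4, 2) = 6 edges. P[all 6 edges red] = (1/2)^6, and likewise for blue, so P[monochromatic] = 2·(1/2)^6 = 2^{1 − 6} = 1/32.
Summing: E[X] = C(22, 4) · 2^{1 − 6} = 7315 · 1/32 = 7315/32.
Numerically: E[X] ≈ 228.593750.

E[X] = C(22,4)·2^(1−C(4,2)) = 7315/32 ≈ 228.593750.


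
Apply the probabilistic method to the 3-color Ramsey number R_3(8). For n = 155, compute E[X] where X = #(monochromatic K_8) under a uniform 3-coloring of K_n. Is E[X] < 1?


E[X] = C(155, 8) · 3^{1 − 28} = 6876747915675 · 3^{−27} = 6876747915675/7625597484987.
As a reduced fraction: E[X] = 2292249305225/2541865828329 ≈ 0.902.
Is E[X] < 1? YES.
Since E[X] < 1, there exists a 3-coloring of K_{155} with no monochromatic K_8; hence R_3(8) > 155.

E[X] = 2292249305225/2541865828329 ≈ 0.902; E[X] < 1, so R_3(8) > 155.


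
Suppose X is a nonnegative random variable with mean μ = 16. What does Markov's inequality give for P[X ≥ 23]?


μ = E[X] = 16, a = 23.
Markov: P[X ≥ 23] ≤ μ/a = (16)/23 = 16/23.
Numerically: ≈ 0.6957.
(Since a = 23 > μ = 16.0000, the bound 16/23 is < 1 and informative.)

P[X ≥ 23] ≤ 16/23 ≈ 0.6957.


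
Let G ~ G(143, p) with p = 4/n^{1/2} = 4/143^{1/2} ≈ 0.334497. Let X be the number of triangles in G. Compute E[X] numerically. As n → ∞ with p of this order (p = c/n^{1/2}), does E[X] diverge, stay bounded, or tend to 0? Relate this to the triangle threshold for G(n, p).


Number of potential triangles: C(143, 3) = 477191.
Each occurs with probability p³ ≈ (0.334497)³ ≈ 3.74262158e-02.
By linearity: E[X] = C(143, 3)·p³ ≈ 477191 · 3.74262158e-02 ≈ 17859.453359.
Since α = 1/2 < 1, p = c/n^{1/2} ≫ 1/n is above the triangle threshold p ~ 1/n. Asymptotically E[X] ~ (c³/6)·n^{3(1−α)} = (4³/6)·n^{1.5} → ∞; triangles are abundant w.h.p.

E[X] ≈ 17859.453359; in regime p = Θ(1/n^{1/2}) E[X] diverges (above the triangle threshold p ~ 1/n).


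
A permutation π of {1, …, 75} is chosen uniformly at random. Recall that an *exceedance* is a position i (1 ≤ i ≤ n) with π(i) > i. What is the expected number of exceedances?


Write X = Σ_{i=1}^{75} X_i, where X_i = 1_{π(i) > i}.
For each fixed i, π(i) is uniform over {1, …, 75} (marginal of a uniform permutation), so P[π(i) > i] = (n − i)/n. Summing: Σ_{i=1}^{75} (n − i)/n = (0 + 1 + … + 74)/75 = 75(75 − 1)/(2·75) = (75 − 1)/2.
Hence E[X] = Σ_{i=1}^{75} (75 − i)/75 = 37 ≈ 37.000000.

E[X] = 37 = 37.000000.


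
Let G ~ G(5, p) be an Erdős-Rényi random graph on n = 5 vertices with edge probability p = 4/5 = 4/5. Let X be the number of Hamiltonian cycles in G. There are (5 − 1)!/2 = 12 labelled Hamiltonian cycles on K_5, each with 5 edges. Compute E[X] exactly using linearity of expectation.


K_5 has (5 − 1)!/2 = 12 labelled Hamiltonian cycles.
For each such Hamiltonian cycle H, let X_H = 1 if all 5 edges of H are present in G. Then P[X_H = 1] = p^{5} = (4/5)^{5} = 1024/3125.
Summing the indicators: E[X] = Σ_H E[X_H] = 12 · p^{5} = 12 · 1024/3125 = 12288/3125.
Numerically: E[X] ≈ 3.932.

E[X] = 12 · (4/5)^{5} = 12288/3125 ≈ 3.932.


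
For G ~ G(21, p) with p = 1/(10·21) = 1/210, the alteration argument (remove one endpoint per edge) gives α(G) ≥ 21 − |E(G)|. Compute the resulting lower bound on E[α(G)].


E[|E(G)|] = C(21, 2)·p = 210 · (1/210) = 1.
E[α(G)] ≥ n − E[|E(G)|] = 21 − 1 = 20.
Numerically: ≈ 20.0000.
(This is only a lower bound; the true E[α(G)] may be larger.)

E[α(G)] ≥ 20 ≈ 20.0000.


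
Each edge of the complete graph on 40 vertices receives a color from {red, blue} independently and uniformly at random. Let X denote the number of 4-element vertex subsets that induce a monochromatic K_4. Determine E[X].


Let X = Σ_S X_S over the C(40, 4) = 91390 subsets S of size 4, where X_S = 1 if the K_4 on S is monochromatic.
For a fixed S, the K_4 on S has C(4, 2) = 6 edges. P[all 6 edges red] = (1/2)^6, and likewise for blue, so P[monochromatic] = 2·(1/2)^6 = 2^{1 − 6} = 1/32.
Summing: E[X] = C(40, 4) · 2^{1 − 6} = 91390 · 1/32 = 45695/16.
Numerically: E[X] ≈ 2855.93750.

E[X] = C(40,4)·2^(1−C(4,2)) = 45695/16 ≈ 2855.93750.


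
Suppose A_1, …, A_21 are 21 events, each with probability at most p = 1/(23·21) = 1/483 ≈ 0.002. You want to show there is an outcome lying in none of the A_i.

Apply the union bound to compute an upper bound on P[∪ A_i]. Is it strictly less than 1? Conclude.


Union bound: P[∪_{i=1}^{21} A_i] ≤ Σ_i P[A_i] ≤ 21·p = 21·(1/483) = 1/23.
Numerically: 1/23 ≈ 0.043.
Is 1/23 < 1? YES.
Since P[∪ A_i] ≤ 1/23 < 1, the complement has P[∩ A_i^c] ≥ 1 − 1/23 = 22/23 > 0, so some outcome avoids every A_i.

21·p = 1/23 ≈ 0.043; existence CERTIFIED by the union bound.


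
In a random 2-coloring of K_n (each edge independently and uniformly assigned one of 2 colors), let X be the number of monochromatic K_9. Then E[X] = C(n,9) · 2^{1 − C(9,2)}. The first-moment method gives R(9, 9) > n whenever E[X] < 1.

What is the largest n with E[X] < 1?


We need C(n, 9) · 2^{1 − 36} < 1, i.e. C(n, 9) < 2^{36 − 1} = 34359738368.
Check values of n near the boundary:
  n = 62: C(62, 9) = 20286591270; 20286591270 < 34359738368? YES
  n = 63: C(63, 9) = 23667689815; 23667689815 < 34359738368? YES
  n = 64: C(64, 9) = 27540584512; 27540584512 < 34359738368? YES
  n = 65: C(65, 9) = 31966749880; 31966749880 < 34359738368? YES
  n = 66: C(66, 9) = 37014131440; 37014131440 < 34359738368? NO
  n = 67: C(67, 9) = 42757703560; 42757703560 < 34359738368? NO
The largest n with C(n, 9) < 34359738368 is n = 65 (where E[X] = 3995843735/4294967296 ≈ 0.9303549). Hence R(9, 9) > 65, i.e. R(9, 9) ≥ 66.

Largest n = 65; hence R(9, 9) > 65.


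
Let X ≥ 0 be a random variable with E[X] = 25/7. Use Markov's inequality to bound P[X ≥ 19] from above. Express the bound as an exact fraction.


μ = E[X] = 25/7, a = 19.
Markov: P[X ≥ 19] ≤ μ/a = (25/7)/19 = 25/133.
Numerically: ≈ 0.187970.
(Since a = 19 > μ = 3.571429, the bound 25/133 is < 1 and informative.)

P[X ≥ 19] ≤ 25/133 ≈ 0.187970.


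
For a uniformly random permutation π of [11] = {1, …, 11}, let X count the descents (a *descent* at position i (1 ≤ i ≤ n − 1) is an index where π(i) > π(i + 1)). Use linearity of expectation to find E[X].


Write X = Σ X_I over i = 1, …, 10, with X_I the indicator of one descent.
There are 10 indicators.
For each fixed i, the pair (π(i), π(i+1)) is a uniformly random ordered pair of distinct values from {1, …, 11}; by symmetry P[π(i) > π(i+1)] = 1/2.
By linearity: E[X] = 10 · (1/2) = (11 − 1) · (1/2) = 5 ≈ 5.00000.

E[X] = 5 = 5.00000.


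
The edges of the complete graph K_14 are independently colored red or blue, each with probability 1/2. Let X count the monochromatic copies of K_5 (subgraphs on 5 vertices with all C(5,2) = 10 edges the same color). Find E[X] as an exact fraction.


Let X = Σ_S X_S over the C(14, 5) = 2002 subsets S of size 5, where X_S = 1 if the K_5 on S is monochromatic.
For a fixed S, the K_5 on S has C(5, 2) = 10 edges. P[all 10 edges red] = (1/2)^10, and likewise for blue, so P[monochromatic] = 2·(1/2)^10 = 2^{1 − 10} = 1/512.
By linearity: E[X] = C(14, 5) · 2^{1 − 10} = 2002 · 1/512 = 1001/256.
Numerically: E[X] ≈ 3.91016.

E[X] = C(14,5)·2^(1−C(5,2)) = 1001/256 ≈ 3.91016.


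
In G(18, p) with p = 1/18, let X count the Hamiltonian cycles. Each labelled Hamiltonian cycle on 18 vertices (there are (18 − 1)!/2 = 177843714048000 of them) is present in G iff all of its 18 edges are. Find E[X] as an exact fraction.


K_18 has (18 − 1)!/2 = 177843714048000 labelled Hamiltonian cycles.
For each such Hamiltonian cycle H, let X_H = 1 if all 18 edges of H are present in G. Then P[X_H = 1] = p^{18} = (1/18)^{18} = 1/39346408075296537575424.
By linearity: E[X] = Σ_H E[X_H] = 177843714048000 · p^{18} = 177843714048000 · 1/39346408075296537575424 = 14889875/3294258113514384.
Numerically: E[X] ≈ 4.5199e-09.

E[X] = 177843714048000 · (1/18)^{18} = 14889875/3294258113514384 ≈ 4.5199e-09.


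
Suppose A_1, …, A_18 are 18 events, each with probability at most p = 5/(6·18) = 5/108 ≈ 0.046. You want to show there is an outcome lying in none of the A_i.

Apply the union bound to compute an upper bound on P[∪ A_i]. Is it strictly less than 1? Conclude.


Union bound: P[∪_{i=1}^{18} A_i] ≤ Σ_i P[A_i] ≤ 18·p = 18·(5/108) = 5/6.
Numerically: 5/6 ≈ 0.833.
Is 5/6 < 1? YES.
Since P[∪ A_i] ≤ 5/6 < 1, the complement has P[∩ A_i^c] ≥ 1 − 5/6 = 1/6 > 0, so some outcome avoids every A_i.

18·p = 5/6 ≈ 0.833; existence CERTIFIED by the union bound.


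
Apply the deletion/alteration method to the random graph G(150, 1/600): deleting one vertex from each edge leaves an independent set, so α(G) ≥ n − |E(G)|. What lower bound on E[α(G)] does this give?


E[|E(G)|] = C(150, 2)·p = 11175 · (1/600) = 149/8.
E[α(G)] ≥ n − E[|E(G)|] = 150 − 149/8 = 1051/8.
Numerically: ≈ 131.375000.
(This is only a lower bound; the true E[α(G)] may be larger.)

E[α(G)] ≥ 1051/8 ≈ 131.375000.


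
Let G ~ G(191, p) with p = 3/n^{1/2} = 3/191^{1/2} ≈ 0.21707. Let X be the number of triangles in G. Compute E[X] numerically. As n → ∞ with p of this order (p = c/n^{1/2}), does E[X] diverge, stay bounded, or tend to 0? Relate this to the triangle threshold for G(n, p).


Number of potential triangles: C(191, 3) = 1143135.
Each occurs with probability p³ ≈ (0.21707)³ ≈ 1.0228542e-02.
By linearity: E[X] = C(191, 3)·p³ ≈ 1143135 · 1.0228542e-02 ≈ 11692.60383.
Since α = 1/2 < 1, p = c/n^{1/2} ≫ 1/n is above the triangle threshold p ~ 1/n. Asymptotically E[X] ~ (c³/6)·n^{3(1−α)} = (3³/6)·n^{1.5} → ∞; triangles are abundant w.h.p.

E[X] ≈ 11692.60383; in regime p = Θ(1/n^{1/2}) E[X] diverges (above the triangle threshold p ~ 1/n).


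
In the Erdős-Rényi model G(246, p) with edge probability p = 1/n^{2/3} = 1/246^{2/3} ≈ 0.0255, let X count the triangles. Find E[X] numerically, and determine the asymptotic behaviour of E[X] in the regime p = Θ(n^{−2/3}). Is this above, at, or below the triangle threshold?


Number of potential triangles: C(246, 3) = 2450980.
Each occurs with probability p³ ≈ (0.0255)³ ≈ 1.65246e-05.
By linearity: E[X] = C(246, 3)·p³ ≈ 2450980 · 1.65246e-05 ≈ 40.501.
Since α = 2/3 < 1, p = c/n^{2/3} ≫ 1/n is above the triangle threshold p ~ 1/n. Asymptotically E[X] ~ (c³/6)·n^{3(1−α)} = (1³/6)·n^{1} → ∞; triangles are abundant w.h.p.

E[X] ≈ 40.501; in regime p = Θ(1/n^{2/3}) E[X] diverges (above the triangle threshold p ~ 1/n).


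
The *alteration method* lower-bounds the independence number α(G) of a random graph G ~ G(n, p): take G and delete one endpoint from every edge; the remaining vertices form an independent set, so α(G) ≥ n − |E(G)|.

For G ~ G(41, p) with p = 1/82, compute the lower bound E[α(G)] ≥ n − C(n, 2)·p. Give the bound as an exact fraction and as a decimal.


E[|E(G)|] = C(41, 2)·p = 820 · (1/82) = 10.
E[α(G)] ≥ n − E[|E(G)|] = 41 − 10 = 31.
Numerically: ≈ 31.00000.
(This is only a lower bound; the true E[α(G)] may be larger.)

E[α(G)] ≥ 31 ≈ 31.00000.


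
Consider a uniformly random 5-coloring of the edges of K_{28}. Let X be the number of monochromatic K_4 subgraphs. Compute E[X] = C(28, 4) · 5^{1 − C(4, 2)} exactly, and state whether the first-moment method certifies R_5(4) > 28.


E[X] = C(28, 4) · 5^{1 − 6} = 20475 · 5^{−5} = 20475/3125.
As a reduced fraction: E[X] = 819/125 ≈ 6.5520000.
Is E[X] < 1? NO.
Since E[X] ≥ 1, the first-moment bound is inconclusive at n = 28; it does NOT by itself certify R_5(4) > 28.

E[X] = 819/125 ≈ 6.5520000; E[X] ≥ 1; first-moment method inconclusive here.


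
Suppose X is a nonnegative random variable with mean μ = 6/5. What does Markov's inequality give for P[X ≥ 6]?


μ = E[X] = 6/5, a = 6.
Markov: P[X ≥ 6] ≤ μ/a = (6/5)/6 = 1/5.
Numerically: ≈ 0.2000.
(Since a = 6 > μ = 1.2000, the bound 1/5 is < 1 and informative.)

P[X ≥ 6] ≤ 1/5 ≈ 0.2000.


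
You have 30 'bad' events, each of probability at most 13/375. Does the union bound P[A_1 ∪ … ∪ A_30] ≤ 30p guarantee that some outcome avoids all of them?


Union bound: P[∪_{i=1}^{30} A_i] ≤ Σ_i P[A_i] ≤ 30·p = 30·(13/375) = 26/25.
Numerically: 26/25 ≈ 1.04000.
Is 26/25 < 1? NO.
Since the bound 26/25 is ≥ 1, the union bound is uninformative here; it does NOT by itself certify existence.

30·p = 26/25 ≈ 1.04000; existence NOT certified by the union bound.


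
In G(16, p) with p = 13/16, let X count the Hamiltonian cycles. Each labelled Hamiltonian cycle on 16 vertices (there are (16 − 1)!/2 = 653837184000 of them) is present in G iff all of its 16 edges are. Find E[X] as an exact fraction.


K_16 has (16 − 1)!/2 = 653837184000 labelled Hamiltonian cycles.
For each such Hamiltonian cycle H, let X_H = 1 if all 16 edges of H are present in G. Then P[X_H = 1] = p^{16} = (13/16)^{16} = 665416609183179841/18446744073709551616.
By linearity of expectation: E[X] = Σ_H E[X_H] = 653837184000 · p^{16} = 653837184000 · 665416609183179841/18446744073709551616 = 424877072202303561918952875/18014398509481984.
Numerically: E[X] ≈ 2.3585e+10.

E[X] = 653837184000 · (13/16)^{16} = 424877072202303561918952875/18014398509481984 ≈ 2.3585e+10.


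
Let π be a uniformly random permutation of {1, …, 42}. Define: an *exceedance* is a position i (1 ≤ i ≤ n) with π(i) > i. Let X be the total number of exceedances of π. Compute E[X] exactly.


Write X = Σ_{i=1}^{42} X_i, where X_i = 1_{π(i) > i}.
For each fixed i, π(i) is uniform over {1, …, 42} (marginal of a uniform permutation), so P[π(i) > i] = (n − i)/n. Summing: Σ_{i=1}^{42} (n − i)/n = (0 + 1 + … + 41)/42 = 42(42 − 1)/(2·42) = (42 − 1)/2.
Hence E[X] = Σ_{i=1}^{42} (42 − i)/42 = 41/2 ≈ 20.500.

E[X] = 41/2 = 20.500.


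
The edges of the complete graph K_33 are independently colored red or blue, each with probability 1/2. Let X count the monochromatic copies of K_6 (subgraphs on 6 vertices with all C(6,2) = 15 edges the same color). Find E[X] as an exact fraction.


Let X = Σ_S X_S over the C(33, 6) = 1107568 subsets S of size 6, where X_S = 1 if the K_6 on S is monochromatic.
For a fixed S, the K_6 on S has C(6, 2) = 15 edges. P[all 15 edges red] = (1/2)^15, and likewise for blue, so P[monochromatic] = 2·(1/2)^15 = 2^{1 − 15} = 1/16384.
By linearity: E[X] = C(33, 6) · 2^{1 − 15} = 1107568 · 1/16384 = 69223/1024.
Numerically: E[X] ≈ 67.60059.

E[X] = C(33,6)·2^(1−C(6,2)) = 69223/1024 ≈ 67.60059.


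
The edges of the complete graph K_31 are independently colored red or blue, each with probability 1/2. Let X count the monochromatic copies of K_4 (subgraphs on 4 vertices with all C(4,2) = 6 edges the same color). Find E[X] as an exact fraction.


Let X = Σ_S X_S over the C(31, 4) = 31465 subsets S of size 4, where X_S = 1 if the K_4 on S is monochromatic.
For a fixed S, the K_4 on S has C(4, 2) = 6 edges. P[all 6 edges red] = (1/2)^6, and likewise for blue, so P[monochromatic] = 2·(1/2)^6 = 2^{1 − 6} = 1/32.
Summing: E[X] = C(31, 4) · 2^{1 − 6} = 31465 · 1/32 = 31465/32.
Numerically: E[X] ≈ 983.2812.

E[X] = C(31,4)·2^(1−C(4,2)) = 31465/32 ≈ 983.2812.


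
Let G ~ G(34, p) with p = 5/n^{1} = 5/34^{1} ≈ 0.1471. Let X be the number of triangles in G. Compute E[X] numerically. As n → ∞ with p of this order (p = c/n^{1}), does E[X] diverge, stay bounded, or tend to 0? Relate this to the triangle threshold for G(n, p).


Number of potential triangles: C(34, 3) = 5984.
Each occurs with probability p³ ≈ (0.1471)³ ≈ 3.180338e-03.
By linearity: E[X] = C(34, 3)·p³ ≈ 5984 · 3.180338e-03 ≈ 19.0311.
Here α = 1, so p = 5/n is exactly at the triangle threshold p ~ 1/n. Asymptotically E[X] → c³/6 = 5³/6 = 125/6 ≈ 20.8333, a bounded constant. In this regime the triangle count is asymptotically Poisson(c³/6).

E[X] ≈ 19.0311; in regime p = Θ(1/n^{1}) E[X] stays bounded (at the triangle threshold p ~ 1/n).


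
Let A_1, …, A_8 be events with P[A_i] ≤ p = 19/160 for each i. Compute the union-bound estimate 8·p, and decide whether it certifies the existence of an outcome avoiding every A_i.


Union bound: P[∪_{i=1}^{8} A_i] ≤ Σ_i P[A_i] ≤ 8·p = 8·(19/160) = 19/20.
Numerically: 19/20 ≈ 0.9500000.
Is 19/20 < 1? YES.
Since P[∪ A_i] ≤ 19/20 < 1, the complement has P[∩ A_i^c] ≥ 1 − 19/20 = 1/20 > 0, so some outcome avoids every A_i.

8·p = 19/20 ≈ 0.9500000; existence CERTIFIED by the union bound.


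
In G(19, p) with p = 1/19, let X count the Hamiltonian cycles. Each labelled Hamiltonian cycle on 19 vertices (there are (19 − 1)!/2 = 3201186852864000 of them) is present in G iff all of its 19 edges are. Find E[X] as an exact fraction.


K_19 has (19 − 1)!/2 = 3201186852864000 labelled Hamiltonian cycles.
For each such Hamiltonian cycle H, let X_H = 1 if all 19 edges of H are present in G. Then P[X_H = 1] = p^{19} = (1/19)^{19} = 1/1978419655660313589123979.
Summing the indicators: E[X] = Σ_H E[X_H] = 3201186852864000 · p^{19} = 3201186852864000 · 1/1978419655660313589123979 = 3201186852864000/1978419655660313589123979.
Numerically: E[X] ≈ 1.618e-09.

E[X] = 3201186852864000 · (1/19)^{19} = 3201186852864000/1978419655660313589123979 ≈ 1.618e-09.


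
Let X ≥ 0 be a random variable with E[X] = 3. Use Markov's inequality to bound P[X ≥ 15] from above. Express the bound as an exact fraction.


μ = E[X] = 3, a = 15.
Markov: P[X ≥ 15] ≤ μ/a = (3)/15 = 1/5.
Numerically: ≈ 0.20000.
(Since a = 15 > μ = 3.00000, the bound 1/5 is < 1 and informative.)

P[X ≥ 15] ≤ 1/5 ≈ 0.20000.


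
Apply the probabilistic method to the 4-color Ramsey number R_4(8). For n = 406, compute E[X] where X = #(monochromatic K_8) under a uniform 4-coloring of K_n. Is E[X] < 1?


E[X] = C(406, 8) · 4^{1 − 28} = 17082453897995850 · 4^{−27} = 17082453897995850/18014398509481984.
As a reduced fraction: E[X] = 8541226948997925/9007199254740992 ≈ 0.9483.
Is E[X] < 1? YES.
Since E[X] < 1, there exists a 4-coloring of K_{406} with no monochromatic K_8; hence R_4(8) > 406.

E[X] = 8541226948997925/9007199254740992 ≈ 0.9483; E[X] < 1, so R_4(8) > 406.


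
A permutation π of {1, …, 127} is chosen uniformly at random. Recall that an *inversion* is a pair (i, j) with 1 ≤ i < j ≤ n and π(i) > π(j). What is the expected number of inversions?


Write X = Σ X_I over the C(127, 2) = 8001 pairs i < j, with X_I the indicator of one inversion.
There are 8001 indicators.
For each fixed pair i < j, the values π(i) and π(j) are two distinct elements of {1, …, 127} in uniformly random order; by symmetry P[π(i) > π(j)] = 1/2.
By linearity: E[X] = 8001 · (1/2) = C(127, 2) · (1/2) = 8001/2 = 8001/2 ≈ 4000.50000.

E[X] = 8001/2 = 4000.50000.


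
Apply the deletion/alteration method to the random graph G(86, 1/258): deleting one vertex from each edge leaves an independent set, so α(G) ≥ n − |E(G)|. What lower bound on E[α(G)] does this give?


E[|E(G)|] = C(86, 2)·p = 3655 · (1/258) = 85/6.
E[α(G)] ≥ n − E[|E(G)|] = 86 − 85/6 = 431/6.
Numerically: ≈ 71.833.
(This is only a lower bound; the true E[α(G)] may be larger.)

E[α(G)] ≥ 431/6 ≈ 71.833.


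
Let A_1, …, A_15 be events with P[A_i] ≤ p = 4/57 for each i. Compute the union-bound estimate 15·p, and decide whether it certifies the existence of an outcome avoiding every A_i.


Union bound: P[∪_{i=1}^{15} A_i] ≤ Σ_i P[A_i] ≤ 15·p = 15·(4/57) = 20/19.
Numerically: 20/19 ≈ 1.052632.
Is 20/19 < 1? NO.
Since the bound 20/19 is ≥ 1, the union bound is uninformative here; it does NOT by itself certify existence.

15·p = 20/19 ≈ 1.052632; existence NOT certified by the union bound.


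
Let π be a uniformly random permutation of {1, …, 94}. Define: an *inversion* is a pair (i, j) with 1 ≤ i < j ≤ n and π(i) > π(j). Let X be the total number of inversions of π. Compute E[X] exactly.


Write X = Σ X_I over the C(94, 2) = 4371 pairs i < j, with X_I the indicator of one inversion.
There are 4371 indicators.
For each fixed pair i < j, the values π(i) and π(j) are two distinct elements of {1, …, 94} in uniformly random order; by symmetry P[π(i) > π(j)] = 1/2.
By linearity: E[X] = 4371 · (1/2) = C(94, 2) · (1/2) = 4371/2 = 4371/2 ≈ 2185.500000.

E[X] = 4371/2 = 2185.500000.


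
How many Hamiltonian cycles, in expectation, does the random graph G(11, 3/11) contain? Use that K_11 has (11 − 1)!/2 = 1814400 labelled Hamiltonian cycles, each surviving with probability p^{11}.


K_11 has (11 − 1)!/2 = 1814400 labelled Hamiltonian cycles.
For each such Hamiltonian cycle H, let X_H = 1 if all 11 edges of H are present in G. Then P[X_H = 1] = p^{11} = (3/11)^{11} = 177147/285311670611.
By linearity of expectation: E[X] = Σ_H E[X_H] = 1814400 · p^{11} = 1814400 · 177147/285311670611 = 321415516800/285311670611.
Numerically: E[X] ≈ 1.127.

E[X] = 1814400 · (3/11)^{11} = 321415516800/285311670611 ≈ 1.127.


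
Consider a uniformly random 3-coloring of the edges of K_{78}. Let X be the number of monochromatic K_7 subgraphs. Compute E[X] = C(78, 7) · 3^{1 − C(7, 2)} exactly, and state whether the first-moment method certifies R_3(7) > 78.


E[X] = C(78, 7) · 3^{1 − 21} = 2641902120 · 3^{−20} = 2641902120/3486784401.
As a reduced fraction: E[X] = 293544680/387420489 ≈ 0.7576901.
Is E[X] < 1? YES.
Since E[X] < 1, there exists a 3-coloring of K_{78} with no monochromatic K_7; hence R_3(7) > 78.

E[X] = 293544680/387420489 ≈ 0.7576901; E[X] < 1, so R_3(7) > 78.


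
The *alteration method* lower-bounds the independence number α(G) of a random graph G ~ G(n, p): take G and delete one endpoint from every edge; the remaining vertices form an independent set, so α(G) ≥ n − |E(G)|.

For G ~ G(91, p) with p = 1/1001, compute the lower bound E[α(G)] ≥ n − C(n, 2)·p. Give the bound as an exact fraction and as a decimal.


E[|E(G)|] = C(91, 2)·p = 4095 · (1/1001) = 45/11.
E[α(G)] ≥ n − E[|E(G)|] = 91 − 45/11 = 956/11.
Numerically: ≈ 86.909.
(This is only a lower bound; the true E[α(G)] may be larger.)

E[α(G)] ≥ 956/11 ≈ 86.909.
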